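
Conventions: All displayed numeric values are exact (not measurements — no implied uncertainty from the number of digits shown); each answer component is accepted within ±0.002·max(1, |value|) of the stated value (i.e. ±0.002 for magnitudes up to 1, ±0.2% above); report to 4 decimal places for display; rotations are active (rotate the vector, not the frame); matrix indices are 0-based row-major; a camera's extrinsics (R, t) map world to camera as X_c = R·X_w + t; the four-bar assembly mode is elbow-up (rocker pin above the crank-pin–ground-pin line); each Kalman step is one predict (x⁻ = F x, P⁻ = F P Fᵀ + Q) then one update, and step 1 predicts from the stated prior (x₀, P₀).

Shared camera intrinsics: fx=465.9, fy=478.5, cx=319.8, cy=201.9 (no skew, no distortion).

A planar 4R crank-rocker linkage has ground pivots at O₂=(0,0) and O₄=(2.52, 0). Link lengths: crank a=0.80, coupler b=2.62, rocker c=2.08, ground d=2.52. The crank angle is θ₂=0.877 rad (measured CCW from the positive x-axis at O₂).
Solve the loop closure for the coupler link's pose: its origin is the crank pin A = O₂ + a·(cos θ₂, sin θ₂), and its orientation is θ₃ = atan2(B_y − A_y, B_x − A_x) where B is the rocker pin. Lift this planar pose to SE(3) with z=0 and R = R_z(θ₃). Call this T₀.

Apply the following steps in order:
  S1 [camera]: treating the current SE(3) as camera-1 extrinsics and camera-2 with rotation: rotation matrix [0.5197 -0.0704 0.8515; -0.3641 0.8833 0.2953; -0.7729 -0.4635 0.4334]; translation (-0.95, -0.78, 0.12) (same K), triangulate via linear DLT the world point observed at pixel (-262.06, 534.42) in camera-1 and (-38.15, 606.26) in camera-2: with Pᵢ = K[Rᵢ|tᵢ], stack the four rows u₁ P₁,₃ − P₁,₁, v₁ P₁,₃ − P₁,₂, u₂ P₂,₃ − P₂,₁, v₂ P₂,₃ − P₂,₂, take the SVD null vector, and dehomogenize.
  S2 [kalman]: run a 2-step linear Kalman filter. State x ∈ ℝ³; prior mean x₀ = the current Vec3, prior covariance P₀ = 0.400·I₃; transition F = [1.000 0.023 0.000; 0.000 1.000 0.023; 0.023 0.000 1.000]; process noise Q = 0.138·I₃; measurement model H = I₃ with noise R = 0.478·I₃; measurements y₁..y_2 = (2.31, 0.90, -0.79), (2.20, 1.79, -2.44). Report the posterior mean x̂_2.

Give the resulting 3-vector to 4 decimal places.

result = (1.2984, 1.3522, -1.0455)

source (fourbar_fk): coupler pose = R=[0.8308 -0.5565 0.0000; 0.5565 0.8308 0.0000; 0.0000 0.0000 1.0000], t=(0.5116, 0.6151, 0.0000)
after S1 (triangulate): (-1.4318, 1.0727, 1.0209)
after S2 (kf_track): (1.2984, 1.3522, -1.0455)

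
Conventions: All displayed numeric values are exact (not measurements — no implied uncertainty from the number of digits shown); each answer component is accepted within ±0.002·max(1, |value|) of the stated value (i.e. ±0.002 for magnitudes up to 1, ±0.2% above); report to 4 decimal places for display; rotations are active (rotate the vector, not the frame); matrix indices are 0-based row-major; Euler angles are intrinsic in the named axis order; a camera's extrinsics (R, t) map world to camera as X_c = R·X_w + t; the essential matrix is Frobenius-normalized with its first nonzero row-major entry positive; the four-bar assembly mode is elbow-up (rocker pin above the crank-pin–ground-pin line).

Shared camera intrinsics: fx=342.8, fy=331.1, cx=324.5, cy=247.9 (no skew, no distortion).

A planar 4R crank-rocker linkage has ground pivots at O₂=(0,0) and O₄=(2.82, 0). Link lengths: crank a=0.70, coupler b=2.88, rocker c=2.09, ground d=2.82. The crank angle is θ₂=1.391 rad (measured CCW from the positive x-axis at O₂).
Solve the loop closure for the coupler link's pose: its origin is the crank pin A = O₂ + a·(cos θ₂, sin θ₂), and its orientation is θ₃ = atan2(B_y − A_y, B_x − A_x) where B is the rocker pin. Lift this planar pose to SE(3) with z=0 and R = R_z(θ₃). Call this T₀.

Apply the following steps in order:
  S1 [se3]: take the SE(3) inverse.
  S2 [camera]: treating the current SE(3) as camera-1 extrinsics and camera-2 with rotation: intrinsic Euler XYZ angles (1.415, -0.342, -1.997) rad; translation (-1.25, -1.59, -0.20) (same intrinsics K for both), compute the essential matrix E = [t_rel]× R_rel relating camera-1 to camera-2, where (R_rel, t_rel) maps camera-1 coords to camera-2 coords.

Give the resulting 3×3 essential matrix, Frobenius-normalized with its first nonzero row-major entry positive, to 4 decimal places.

matrix = [0.5873 -0.1442 -0.2736; -0.2536 -0.1508 0.1008; 0.0913 0.6736 0.0141]

source (fourbar_fk): coupler pose = R=[0.8751 -0.4840 0.0000; 0.4840 0.8751 0.0000; 0.0000 0.0000 1.0000], t=(0.1252, 0.6887, 0.0000)
after S1 (invert_se3): R=[0.8751 0.4840 0.0000; -0.4840 0.8751 0.0000; 0.0000 0.0000 1.0000], t=(-0.4429, -0.5421, 0.0000)
after S2 (essential): [0.5873 -0.1442 -0.2736; -0.2536 -0.1508 0.1008; 0.0913 0.6736 0.0141]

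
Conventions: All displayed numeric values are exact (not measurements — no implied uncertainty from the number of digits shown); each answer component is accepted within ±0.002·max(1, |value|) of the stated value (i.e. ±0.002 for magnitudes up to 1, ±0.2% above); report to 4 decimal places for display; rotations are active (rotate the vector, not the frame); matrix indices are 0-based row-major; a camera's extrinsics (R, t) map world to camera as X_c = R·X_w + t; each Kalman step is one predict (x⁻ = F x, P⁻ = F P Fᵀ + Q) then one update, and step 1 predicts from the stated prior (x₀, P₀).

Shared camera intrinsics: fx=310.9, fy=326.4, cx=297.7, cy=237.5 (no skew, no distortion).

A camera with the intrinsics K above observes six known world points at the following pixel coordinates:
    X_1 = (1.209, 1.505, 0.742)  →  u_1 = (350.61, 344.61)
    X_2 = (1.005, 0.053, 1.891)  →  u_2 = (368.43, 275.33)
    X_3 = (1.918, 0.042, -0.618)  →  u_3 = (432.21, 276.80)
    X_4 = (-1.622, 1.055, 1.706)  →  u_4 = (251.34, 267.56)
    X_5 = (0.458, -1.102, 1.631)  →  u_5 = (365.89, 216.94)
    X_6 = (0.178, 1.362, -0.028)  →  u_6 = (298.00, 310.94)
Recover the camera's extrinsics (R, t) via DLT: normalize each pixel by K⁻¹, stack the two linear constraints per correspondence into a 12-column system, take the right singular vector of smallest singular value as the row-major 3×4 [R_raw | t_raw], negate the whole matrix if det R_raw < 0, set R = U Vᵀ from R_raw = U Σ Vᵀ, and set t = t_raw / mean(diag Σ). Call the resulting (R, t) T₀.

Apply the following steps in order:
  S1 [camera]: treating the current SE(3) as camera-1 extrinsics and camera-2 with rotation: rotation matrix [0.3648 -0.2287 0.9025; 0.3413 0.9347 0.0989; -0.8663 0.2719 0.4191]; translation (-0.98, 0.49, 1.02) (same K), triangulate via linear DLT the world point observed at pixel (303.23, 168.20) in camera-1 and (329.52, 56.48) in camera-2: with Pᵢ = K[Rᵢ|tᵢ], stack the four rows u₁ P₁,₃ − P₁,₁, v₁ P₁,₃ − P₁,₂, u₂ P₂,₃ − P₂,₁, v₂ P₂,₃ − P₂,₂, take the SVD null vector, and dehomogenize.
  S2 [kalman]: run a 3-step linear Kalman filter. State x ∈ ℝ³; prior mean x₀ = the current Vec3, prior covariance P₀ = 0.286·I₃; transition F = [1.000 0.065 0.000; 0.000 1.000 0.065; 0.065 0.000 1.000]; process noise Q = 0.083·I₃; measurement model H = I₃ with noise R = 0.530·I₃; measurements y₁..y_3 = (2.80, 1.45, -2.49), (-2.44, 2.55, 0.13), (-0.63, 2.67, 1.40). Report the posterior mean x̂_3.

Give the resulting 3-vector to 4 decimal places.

source (pnp_recover): camera pose = R=[0.8866 -0.4238 0.1854; 0.3757 0.8935 0.2460; -0.2699 -0.1484 0.9514], t=(0.4299, -0.0501, 5.7281)
after S1 (triangulate): (-1.4229, -1.6213, 1.5282)
after S2 (kf_track): (-0.5867, 1.3951, 0.4852)

result = (-0.5867, 1.3951, 0.4852)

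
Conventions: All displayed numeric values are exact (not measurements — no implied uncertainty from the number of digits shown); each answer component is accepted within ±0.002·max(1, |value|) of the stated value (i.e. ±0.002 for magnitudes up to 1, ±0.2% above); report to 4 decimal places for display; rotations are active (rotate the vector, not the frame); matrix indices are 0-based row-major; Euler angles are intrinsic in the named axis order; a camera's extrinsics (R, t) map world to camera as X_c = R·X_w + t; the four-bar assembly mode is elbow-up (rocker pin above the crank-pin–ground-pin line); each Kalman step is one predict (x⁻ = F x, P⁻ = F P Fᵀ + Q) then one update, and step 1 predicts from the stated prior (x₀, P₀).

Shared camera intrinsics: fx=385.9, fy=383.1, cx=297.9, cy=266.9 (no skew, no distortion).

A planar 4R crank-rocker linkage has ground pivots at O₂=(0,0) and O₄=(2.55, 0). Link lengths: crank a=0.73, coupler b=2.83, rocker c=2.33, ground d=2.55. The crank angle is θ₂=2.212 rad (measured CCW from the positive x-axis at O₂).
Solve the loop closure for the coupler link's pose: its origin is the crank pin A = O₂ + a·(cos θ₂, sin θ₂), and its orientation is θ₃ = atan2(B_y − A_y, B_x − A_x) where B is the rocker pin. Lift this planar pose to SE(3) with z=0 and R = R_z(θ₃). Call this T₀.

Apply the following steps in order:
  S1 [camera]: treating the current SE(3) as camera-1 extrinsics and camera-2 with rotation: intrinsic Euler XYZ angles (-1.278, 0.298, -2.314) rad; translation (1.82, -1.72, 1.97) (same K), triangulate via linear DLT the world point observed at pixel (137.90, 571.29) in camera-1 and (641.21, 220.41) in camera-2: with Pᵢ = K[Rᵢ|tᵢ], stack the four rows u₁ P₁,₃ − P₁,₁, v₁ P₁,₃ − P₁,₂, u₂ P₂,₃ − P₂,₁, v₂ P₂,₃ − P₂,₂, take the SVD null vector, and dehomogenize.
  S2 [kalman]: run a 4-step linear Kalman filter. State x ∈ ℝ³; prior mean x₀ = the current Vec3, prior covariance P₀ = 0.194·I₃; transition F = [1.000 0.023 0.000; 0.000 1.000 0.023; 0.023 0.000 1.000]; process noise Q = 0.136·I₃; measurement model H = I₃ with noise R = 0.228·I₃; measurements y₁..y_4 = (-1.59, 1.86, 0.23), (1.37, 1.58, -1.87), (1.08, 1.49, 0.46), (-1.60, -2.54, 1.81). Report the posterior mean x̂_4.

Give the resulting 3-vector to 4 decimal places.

source (fourbar_fk): coupler pose = R=[0.8143 -0.5805 0.0000; 0.5805 0.8143 0.0000; 0.0000 0.0000 1.0000], t=(-0.4367, 0.5850, 0.0000)
after S1 (triangulate): (0.2467, 0.9268, 1.8663)
after S2 (kf_track): (-0.4793, -0.6381, 0.9309)

result = (-0.4793, -0.6381, 0.9309)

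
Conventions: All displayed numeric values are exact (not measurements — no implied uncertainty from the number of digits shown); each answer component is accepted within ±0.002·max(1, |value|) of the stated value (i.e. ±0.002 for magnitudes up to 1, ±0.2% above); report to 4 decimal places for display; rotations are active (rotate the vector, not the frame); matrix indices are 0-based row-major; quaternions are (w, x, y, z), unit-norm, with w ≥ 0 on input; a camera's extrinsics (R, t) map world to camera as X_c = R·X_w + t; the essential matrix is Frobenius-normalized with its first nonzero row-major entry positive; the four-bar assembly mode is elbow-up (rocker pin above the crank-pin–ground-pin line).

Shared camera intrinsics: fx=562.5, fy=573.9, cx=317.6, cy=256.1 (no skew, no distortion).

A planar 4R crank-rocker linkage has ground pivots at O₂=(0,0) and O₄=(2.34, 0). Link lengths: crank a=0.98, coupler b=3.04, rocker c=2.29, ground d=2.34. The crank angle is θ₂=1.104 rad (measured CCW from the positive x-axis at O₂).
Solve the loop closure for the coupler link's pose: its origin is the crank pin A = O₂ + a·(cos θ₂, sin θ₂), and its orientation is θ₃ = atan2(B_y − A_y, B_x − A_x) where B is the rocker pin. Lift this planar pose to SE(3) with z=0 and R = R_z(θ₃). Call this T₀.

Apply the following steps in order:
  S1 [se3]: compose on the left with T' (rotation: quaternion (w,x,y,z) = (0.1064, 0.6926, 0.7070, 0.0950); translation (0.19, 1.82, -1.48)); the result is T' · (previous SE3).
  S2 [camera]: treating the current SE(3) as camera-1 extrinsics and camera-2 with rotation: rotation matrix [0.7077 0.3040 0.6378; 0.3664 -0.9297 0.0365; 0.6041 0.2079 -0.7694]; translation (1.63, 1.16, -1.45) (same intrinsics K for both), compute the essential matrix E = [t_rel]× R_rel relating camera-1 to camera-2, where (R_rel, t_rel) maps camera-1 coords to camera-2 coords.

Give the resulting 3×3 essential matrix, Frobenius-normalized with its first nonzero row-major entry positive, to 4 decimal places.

matrix = [0.4266 -0.4299 0.1694; 0.3863 0.1736 -0.5660; -0.2302 0.2162 -0.0712]

source (fourbar_fk): coupler pose = R=[0.9130 -0.4081 0.0000; 0.4081 0.9130 0.0000; 0.0000 0.0000 1.0000], t=(0.4410, 0.8752, 0.0000)
after S1 (compose_se3): R=[0.3751 0.8830 0.2821; 0.9218 -0.3874 -0.0131; 0.0978 0.2649 -0.9593], t=(1.0216, 2.2805, -1.2417)
after S2 (essential): [0.4266 -0.4299 0.1694; 0.3863 0.1736 -0.5660; -0.2302 0.2162 -0.0712]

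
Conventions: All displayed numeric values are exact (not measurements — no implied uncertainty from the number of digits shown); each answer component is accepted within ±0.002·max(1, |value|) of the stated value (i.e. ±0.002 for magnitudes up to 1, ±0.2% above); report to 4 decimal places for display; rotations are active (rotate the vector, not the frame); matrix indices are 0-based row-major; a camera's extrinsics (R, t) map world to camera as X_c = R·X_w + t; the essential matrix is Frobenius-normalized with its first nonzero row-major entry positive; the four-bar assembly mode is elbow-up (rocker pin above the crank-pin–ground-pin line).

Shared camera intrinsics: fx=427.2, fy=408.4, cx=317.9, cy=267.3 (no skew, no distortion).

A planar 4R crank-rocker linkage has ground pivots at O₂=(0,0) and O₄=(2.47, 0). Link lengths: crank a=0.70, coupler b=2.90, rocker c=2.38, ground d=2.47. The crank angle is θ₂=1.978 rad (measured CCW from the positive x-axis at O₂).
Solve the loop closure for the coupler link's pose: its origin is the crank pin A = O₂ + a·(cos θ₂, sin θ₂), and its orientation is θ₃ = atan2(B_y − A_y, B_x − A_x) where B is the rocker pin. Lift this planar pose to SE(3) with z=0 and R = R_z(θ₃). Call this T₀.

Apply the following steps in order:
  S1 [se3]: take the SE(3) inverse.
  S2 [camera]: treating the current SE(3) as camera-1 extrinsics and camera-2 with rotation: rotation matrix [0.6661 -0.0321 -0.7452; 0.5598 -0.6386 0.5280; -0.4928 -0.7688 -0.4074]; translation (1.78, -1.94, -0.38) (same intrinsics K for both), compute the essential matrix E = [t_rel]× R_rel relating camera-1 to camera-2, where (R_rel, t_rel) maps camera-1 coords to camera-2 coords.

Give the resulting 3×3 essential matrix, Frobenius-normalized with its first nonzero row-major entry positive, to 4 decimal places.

matrix = [0.5074 0.0487 0.3270; 0.2215 0.1928 0.2762; 0.3307 -0.5511 -0.2401]

source (fourbar_fk): coupler pose = R=[0.8093 -0.5874 0.0000; 0.5874 0.8093 0.0000; 0.0000 0.0000 1.0000], t=(-0.2772, 0.6428, 0.0000)
after S1 (invert_se3): R=[0.8093 0.5874 0.0000; -0.5874 0.8093 0.0000; 0.0000 0.0000 1.0000], t=(-0.1532, -0.6830, 0.0000)
after S2 (essential): [0.5074 0.0487 0.3270; 0.2215 0.1928 0.2762; 0.3307 -0.5511 -0.2401]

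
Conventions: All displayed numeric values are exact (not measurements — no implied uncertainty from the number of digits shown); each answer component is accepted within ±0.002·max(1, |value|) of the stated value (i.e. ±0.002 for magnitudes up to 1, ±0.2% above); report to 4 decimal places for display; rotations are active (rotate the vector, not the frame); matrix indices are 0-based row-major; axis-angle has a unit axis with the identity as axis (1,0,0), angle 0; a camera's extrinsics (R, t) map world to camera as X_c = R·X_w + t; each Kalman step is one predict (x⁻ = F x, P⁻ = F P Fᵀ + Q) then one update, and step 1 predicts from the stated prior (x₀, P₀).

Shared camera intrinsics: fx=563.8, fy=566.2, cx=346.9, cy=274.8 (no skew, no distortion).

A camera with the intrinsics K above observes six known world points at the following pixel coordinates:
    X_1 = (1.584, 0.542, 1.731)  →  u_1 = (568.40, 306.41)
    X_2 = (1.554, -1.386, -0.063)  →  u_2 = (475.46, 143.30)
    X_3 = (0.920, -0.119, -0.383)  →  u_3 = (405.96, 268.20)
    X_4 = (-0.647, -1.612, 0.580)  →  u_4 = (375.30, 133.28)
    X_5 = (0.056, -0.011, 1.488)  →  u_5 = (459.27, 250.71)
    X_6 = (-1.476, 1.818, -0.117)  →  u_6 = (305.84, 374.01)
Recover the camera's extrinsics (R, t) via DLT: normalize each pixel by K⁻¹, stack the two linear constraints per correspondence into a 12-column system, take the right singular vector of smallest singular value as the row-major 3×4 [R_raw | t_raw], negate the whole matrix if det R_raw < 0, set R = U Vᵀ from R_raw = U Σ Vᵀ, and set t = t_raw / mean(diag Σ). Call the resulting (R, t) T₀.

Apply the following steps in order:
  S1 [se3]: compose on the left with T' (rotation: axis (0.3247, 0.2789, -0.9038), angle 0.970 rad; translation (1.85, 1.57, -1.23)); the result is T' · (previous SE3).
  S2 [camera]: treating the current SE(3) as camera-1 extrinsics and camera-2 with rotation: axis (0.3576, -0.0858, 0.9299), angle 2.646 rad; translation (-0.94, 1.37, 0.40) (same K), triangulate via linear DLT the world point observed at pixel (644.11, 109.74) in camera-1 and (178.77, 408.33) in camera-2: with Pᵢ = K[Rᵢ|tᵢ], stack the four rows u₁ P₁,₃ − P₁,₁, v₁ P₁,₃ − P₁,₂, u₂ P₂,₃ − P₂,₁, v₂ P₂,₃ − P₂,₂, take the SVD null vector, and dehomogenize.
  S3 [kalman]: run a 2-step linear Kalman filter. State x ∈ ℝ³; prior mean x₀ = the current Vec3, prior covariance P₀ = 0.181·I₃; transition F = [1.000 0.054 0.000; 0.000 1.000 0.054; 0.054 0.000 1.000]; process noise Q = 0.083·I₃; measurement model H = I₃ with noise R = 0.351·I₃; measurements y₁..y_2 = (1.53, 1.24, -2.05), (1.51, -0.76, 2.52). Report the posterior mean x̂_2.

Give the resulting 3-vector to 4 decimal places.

result = (0.7505, 0.3024, 0.8138)

source (pnp_recover): camera pose = R=[0.6214 0.0209 0.7833; 0.1362 0.9815 -0.1343; -0.7716 0.1902 0.6070], t=(0.3600, -0.1300, 6.9694)
after S1 (compose_se3): R=[0.4076 0.8027 0.4354; -0.0659 0.5015 -0.8627; -0.9108 0.3229 0.2573], t=(2.6822, -1.3924, 5.0350)
after S2 (triangulate): (-0.8507, 0.6881, 0.9740)
after S3 (kf_track): (0.7505, 0.3024, 0.8138)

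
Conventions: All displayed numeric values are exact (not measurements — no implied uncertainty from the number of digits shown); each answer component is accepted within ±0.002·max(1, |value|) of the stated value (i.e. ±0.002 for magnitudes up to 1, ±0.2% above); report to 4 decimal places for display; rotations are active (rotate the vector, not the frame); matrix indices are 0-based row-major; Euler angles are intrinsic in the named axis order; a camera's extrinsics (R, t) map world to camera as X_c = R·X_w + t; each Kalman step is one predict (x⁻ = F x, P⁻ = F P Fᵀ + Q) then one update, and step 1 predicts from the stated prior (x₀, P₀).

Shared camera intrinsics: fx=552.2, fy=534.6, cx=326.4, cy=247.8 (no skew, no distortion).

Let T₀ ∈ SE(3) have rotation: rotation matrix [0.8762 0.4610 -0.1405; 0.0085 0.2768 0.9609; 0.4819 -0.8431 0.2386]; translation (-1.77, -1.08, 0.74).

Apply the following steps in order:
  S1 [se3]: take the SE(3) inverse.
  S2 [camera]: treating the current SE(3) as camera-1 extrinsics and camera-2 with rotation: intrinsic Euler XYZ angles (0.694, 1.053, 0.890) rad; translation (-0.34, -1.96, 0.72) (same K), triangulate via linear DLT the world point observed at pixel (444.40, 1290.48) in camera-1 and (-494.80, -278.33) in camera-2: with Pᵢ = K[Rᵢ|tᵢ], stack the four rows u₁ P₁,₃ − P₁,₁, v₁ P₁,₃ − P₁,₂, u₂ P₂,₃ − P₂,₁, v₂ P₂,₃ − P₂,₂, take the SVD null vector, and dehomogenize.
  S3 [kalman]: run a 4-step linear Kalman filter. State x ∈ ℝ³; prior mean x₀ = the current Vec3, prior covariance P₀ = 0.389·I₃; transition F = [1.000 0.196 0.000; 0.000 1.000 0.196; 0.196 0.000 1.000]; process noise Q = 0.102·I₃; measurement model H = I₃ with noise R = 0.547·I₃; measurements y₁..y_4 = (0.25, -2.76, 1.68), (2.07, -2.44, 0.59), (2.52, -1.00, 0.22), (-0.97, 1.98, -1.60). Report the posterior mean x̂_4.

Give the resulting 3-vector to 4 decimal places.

result = (0.3883, -0.0882, -0.1301)

after S1 (invert_se3): R=[0.8762 0.0085 0.4819; 0.4610 0.2768 -0.8431; -0.1405 0.9609 0.2386], t=(1.2034, 1.7388, 0.6125)
after S2 (triangulate): (-0.1261, 1.5314, -1.5243)
after S3 (kf_track): (0.3883, -0.0882, -0.1301)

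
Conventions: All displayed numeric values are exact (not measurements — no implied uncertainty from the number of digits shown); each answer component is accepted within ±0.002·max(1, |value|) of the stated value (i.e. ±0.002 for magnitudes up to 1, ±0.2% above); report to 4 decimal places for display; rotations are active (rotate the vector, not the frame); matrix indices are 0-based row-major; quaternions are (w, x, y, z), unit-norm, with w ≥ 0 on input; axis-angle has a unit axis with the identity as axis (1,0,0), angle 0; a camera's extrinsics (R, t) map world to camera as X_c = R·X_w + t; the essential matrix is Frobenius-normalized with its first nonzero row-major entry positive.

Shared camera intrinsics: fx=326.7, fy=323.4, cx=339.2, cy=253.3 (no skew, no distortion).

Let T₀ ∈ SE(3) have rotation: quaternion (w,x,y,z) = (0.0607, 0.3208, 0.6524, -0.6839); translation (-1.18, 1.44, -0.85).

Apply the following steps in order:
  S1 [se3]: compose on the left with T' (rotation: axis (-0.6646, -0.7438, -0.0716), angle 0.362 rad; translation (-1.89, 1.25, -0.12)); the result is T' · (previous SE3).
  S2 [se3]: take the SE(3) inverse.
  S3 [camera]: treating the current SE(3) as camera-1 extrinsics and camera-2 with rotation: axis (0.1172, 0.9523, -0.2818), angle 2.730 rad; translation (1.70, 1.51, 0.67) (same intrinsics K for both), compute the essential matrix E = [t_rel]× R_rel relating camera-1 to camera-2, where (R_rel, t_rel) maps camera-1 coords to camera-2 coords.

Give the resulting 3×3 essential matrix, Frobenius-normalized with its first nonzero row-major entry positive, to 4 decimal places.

after S1 (compose_se3): R=[-0.6042 0.6975 -0.3852; 0.1969 -0.3377 -0.9204; -0.7721 -0.6320 0.0667], t=(-2.7234, 2.4374, -1.5636)
after S2 (invert_se3): R=[-0.6042 0.1969 -0.7721; 0.6975 -0.3377 -0.6320; -0.3852 -0.9204 0.0667], t=(-3.3327, 1.7347, 1.2988)
after S3 (essential): [0.2363 0.1199 0.4320; -0.3010 -0.3643 -0.2577; 0.0996 0.5003 -0.4396]

matrix = [0.2363 0.1199 0.4320; -0.3010 -0.3643 -0.2577; 0.0996 0.5003 -0.4396]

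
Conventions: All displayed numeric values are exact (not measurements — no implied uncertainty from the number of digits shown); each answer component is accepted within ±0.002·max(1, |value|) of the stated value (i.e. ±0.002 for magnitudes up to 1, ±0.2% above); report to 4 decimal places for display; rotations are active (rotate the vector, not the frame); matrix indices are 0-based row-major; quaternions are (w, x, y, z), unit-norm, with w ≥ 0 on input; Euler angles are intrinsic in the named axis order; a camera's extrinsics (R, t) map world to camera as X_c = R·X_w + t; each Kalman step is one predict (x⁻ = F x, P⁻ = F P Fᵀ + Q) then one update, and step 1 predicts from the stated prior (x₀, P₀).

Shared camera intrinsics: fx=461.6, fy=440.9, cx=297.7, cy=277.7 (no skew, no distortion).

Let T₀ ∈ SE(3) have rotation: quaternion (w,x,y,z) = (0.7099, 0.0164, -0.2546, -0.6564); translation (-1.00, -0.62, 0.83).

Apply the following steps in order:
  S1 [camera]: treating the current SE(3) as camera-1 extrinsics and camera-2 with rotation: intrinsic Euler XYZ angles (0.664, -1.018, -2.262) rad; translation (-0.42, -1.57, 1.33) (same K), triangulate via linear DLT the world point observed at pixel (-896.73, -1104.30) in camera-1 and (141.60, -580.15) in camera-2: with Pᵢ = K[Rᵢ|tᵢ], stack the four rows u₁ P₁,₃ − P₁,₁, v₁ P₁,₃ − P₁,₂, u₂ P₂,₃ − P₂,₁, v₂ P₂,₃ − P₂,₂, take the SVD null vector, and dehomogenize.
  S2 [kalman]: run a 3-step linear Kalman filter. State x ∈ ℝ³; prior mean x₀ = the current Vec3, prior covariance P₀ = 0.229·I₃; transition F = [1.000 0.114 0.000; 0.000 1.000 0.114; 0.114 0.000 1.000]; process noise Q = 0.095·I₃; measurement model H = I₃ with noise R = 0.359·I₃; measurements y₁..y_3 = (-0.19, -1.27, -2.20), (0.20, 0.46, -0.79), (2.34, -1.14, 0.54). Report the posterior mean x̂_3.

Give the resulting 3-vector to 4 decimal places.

result = (1.0347, -0.6490, -0.3549)

after S1 (triangulate): (0.4639, -0.2842, -0.5538)
after S2 (kf_track): (1.0347, -0.6490, -0.3549)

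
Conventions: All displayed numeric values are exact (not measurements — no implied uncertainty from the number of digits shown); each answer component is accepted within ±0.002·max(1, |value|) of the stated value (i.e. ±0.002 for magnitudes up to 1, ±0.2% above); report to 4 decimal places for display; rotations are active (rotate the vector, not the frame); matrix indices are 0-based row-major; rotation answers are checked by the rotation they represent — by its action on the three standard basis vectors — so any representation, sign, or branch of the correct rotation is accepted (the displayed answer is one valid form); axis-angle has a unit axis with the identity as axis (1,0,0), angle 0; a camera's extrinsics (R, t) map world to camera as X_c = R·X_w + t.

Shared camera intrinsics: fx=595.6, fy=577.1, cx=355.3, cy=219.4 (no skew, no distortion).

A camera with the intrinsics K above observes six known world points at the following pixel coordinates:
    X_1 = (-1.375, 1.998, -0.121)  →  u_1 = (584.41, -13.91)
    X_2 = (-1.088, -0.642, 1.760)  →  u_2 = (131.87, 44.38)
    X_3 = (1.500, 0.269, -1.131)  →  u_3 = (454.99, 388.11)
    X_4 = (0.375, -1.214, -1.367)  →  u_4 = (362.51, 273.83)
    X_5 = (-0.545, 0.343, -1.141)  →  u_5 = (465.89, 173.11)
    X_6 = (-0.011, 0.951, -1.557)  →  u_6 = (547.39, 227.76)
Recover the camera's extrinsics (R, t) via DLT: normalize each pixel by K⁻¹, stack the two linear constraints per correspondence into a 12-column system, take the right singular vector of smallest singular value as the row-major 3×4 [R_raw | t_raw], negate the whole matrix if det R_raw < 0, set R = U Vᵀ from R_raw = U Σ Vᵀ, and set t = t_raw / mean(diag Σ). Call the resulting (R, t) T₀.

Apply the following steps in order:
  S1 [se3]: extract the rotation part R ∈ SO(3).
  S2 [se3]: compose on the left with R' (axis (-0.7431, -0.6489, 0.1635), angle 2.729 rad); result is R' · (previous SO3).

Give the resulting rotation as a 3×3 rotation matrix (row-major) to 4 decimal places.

rotation (matrix) = ((0.9259, 0.3657, 0.0953), (-0.1727, 0.6338, -0.7540), (-0.3361, 0.6816, 0.6499))

source (pnp_recover): camera pose = R=[-0.0487 0.6977 -0.7147; 0.9821 -0.0971 -0.1616; -0.1821 -0.7098 -0.6805], t=(-0.0300, -0.0700, 5.0300)
after S1 (rot_of_se3): [-0.0487 0.6977 -0.7147; 0.9821 -0.0971 -0.1616; -0.1821 -0.7098 -0.6805]
after S2 (compose_so3): [0.9259 0.3657 0.0953; -0.1727 0.6338 -0.7540; -0.3361 0.6816 0.6499]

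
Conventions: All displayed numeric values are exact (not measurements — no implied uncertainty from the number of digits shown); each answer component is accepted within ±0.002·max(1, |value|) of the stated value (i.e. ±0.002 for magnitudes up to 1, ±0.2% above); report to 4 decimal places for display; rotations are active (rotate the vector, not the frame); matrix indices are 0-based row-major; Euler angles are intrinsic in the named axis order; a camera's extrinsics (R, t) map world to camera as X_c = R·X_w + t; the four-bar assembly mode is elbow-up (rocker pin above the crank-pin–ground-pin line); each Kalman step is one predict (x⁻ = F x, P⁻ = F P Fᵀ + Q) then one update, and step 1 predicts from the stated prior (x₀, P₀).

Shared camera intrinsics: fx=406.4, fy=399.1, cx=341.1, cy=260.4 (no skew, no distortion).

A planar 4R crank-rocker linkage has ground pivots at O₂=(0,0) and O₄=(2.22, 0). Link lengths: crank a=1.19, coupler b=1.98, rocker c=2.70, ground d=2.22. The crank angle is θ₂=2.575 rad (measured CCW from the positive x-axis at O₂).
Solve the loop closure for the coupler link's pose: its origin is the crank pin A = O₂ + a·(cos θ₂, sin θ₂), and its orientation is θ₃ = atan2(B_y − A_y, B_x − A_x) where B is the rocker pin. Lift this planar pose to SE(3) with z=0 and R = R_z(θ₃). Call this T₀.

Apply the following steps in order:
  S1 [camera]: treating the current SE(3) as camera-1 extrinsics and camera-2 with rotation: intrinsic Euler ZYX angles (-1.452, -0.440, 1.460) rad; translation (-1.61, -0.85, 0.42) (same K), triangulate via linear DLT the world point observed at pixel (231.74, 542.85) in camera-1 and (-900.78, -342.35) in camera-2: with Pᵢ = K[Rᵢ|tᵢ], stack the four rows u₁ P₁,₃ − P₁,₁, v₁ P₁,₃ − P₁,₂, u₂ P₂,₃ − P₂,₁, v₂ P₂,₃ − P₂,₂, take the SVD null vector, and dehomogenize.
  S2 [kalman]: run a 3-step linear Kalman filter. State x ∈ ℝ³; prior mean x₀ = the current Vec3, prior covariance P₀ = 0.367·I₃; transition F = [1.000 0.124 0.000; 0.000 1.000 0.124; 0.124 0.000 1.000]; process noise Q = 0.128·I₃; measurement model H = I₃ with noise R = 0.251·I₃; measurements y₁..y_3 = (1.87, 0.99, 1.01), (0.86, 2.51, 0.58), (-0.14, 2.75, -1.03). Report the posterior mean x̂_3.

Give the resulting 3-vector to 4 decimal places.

source (fourbar_fk): coupler pose = R=[0.7197 -0.6943 0.0000; 0.6943 0.7197 0.0000; 0.0000 0.0000 1.0000], t=(-1.0040, 0.6387, 0.0000)
after S1 (triangulate): (0.8404, 0.1558, 1.8854)
after S2 (kf_track): (0.5999, 2.2546, 0.0380)

result = (0.5999, 2.2546, 0.0380)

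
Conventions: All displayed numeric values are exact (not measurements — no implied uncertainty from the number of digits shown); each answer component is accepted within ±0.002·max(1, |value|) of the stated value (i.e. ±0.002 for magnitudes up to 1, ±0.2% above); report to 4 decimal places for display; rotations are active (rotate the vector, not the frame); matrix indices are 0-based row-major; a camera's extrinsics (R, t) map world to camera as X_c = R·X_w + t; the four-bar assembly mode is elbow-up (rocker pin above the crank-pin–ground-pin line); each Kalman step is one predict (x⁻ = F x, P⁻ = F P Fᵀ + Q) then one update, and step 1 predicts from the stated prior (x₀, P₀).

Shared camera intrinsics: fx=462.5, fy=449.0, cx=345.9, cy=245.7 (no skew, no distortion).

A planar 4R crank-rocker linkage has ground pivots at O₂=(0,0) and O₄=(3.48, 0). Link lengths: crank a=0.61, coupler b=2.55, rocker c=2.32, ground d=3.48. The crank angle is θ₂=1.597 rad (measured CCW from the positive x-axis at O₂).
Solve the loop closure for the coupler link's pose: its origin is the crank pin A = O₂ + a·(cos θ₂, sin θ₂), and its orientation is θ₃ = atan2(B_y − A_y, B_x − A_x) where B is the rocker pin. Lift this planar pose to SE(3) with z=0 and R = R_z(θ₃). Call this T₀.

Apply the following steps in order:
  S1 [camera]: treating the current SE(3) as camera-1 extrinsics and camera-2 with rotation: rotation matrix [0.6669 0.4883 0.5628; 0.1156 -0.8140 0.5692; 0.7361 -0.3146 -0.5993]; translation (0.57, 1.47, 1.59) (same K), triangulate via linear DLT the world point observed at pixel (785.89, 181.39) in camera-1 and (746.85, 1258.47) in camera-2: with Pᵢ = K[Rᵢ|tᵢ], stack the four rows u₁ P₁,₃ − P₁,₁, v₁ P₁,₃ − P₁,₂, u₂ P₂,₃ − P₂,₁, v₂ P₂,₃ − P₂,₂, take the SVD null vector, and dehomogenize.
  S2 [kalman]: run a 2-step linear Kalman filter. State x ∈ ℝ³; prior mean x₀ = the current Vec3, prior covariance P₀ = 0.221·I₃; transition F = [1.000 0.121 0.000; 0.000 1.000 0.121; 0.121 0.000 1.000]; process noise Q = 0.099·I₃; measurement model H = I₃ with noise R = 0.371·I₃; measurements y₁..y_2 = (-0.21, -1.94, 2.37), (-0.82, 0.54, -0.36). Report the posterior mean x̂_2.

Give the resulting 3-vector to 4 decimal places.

source (fourbar_fk): coupler pose = R=[0.8586 -0.5127 0.0000; 0.5127 0.8586 0.0000; 0.0000 0.0000 1.0000], t=(-0.0160, 0.6098, 0.0000)
after S1 (triangulate): (1.1222, -1.6992, 1.9117)
after S2 (kf_track): (-0.2559, -0.6904, 1.1465)

result = (-0.2559, -0.6904, 1.1465)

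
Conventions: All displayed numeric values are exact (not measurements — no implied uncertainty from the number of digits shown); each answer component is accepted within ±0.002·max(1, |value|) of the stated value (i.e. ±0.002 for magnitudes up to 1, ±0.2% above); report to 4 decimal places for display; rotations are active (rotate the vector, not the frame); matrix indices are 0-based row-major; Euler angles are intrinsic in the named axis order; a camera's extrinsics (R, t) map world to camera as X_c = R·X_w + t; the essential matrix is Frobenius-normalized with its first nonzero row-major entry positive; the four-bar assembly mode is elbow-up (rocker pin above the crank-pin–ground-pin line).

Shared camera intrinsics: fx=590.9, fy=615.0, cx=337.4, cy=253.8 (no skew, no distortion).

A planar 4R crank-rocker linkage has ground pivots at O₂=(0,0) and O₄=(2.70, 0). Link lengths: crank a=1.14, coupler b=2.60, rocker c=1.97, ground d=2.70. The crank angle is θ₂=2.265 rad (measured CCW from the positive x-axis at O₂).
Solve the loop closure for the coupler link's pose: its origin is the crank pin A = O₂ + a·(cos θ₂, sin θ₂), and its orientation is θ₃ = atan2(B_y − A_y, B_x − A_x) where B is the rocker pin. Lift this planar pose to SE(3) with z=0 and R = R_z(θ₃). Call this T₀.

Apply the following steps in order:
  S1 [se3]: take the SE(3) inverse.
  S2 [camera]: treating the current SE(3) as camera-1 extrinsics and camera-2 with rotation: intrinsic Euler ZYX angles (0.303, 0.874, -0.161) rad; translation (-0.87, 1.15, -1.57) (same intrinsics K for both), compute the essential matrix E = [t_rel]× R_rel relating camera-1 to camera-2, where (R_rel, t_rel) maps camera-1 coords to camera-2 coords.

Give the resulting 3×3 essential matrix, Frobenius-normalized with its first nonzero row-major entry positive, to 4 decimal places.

matrix = [0.2222 -0.3004 -0.4087; 0.4626 -0.2355 -0.0839; 0.4194 0.0719 0.4855]

source (fourbar_fk): coupler pose = R=[0.9465 -0.3228 0.0000; 0.3228 0.9465 0.0000; 0.0000 0.0000 1.0000], t=(-0.7293, 0.8762, 0.0000)
after S1 (invert_se3): R=[0.9465 0.3228 0.0000; -0.3228 0.9465 0.0000; 0.0000 0.0000 1.0000], t=(0.4075, -1.0647, 0.0000)
after S2 (essential): [0.2222 -0.3004 -0.4087; 0.4626 -0.2355 -0.0839; 0.4194 0.0719 0.4855]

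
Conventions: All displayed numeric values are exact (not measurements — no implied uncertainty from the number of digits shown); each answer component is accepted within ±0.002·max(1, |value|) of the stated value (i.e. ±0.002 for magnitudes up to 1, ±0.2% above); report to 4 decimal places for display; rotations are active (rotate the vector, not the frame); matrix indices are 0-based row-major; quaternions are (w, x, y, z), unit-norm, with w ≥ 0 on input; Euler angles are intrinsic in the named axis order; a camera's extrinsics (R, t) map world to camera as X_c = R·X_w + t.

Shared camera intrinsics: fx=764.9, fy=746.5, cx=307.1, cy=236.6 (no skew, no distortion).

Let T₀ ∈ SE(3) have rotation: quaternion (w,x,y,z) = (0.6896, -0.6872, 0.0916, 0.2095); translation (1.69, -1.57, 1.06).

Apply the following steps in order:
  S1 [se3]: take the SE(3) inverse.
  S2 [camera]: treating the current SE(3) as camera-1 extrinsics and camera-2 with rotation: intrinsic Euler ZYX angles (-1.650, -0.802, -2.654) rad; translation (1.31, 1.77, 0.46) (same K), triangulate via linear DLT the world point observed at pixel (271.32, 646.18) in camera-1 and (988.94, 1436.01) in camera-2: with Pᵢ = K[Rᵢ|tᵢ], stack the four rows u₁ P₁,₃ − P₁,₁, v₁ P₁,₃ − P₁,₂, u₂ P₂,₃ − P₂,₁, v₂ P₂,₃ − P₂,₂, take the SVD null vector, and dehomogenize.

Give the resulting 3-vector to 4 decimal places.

after S1 (invert_se3): R=[0.8954 0.1630 -0.4142; -0.4148 -0.0322 -0.9093; -0.1616 0.9861 0.0388], t=(-0.8182, 1.6144, 1.7801)
after S2 (triangulate): (0.6602, 0.7253, 0.0071)

result = (0.6602, 0.7253, 0.0071)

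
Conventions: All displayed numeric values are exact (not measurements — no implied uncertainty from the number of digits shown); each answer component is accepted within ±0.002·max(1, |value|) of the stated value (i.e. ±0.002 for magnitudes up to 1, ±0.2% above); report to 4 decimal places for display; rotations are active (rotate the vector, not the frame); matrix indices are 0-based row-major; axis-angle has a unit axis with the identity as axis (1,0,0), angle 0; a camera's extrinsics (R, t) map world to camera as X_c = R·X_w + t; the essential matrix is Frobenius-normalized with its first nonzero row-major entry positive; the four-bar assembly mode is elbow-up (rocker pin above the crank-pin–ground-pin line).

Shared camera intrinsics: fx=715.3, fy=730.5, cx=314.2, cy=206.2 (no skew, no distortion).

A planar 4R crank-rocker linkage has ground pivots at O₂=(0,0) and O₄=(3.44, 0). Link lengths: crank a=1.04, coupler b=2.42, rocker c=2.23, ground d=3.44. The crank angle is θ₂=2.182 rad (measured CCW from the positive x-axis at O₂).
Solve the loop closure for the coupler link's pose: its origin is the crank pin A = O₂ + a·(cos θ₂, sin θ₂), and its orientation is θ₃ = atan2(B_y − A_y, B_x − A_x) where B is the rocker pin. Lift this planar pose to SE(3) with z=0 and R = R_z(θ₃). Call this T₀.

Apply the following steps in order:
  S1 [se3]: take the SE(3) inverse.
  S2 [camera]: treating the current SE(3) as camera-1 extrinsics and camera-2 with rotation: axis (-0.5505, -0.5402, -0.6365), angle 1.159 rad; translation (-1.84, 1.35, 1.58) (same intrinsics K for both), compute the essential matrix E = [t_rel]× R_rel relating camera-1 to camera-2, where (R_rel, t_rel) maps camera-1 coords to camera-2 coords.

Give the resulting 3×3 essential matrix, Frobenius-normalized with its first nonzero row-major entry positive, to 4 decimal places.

matrix = [0.3852 -0.4025 0.1794; 0.4174 -0.0455 0.1887; -0.3050 -0.5795 -0.1290]

source (fourbar_fk): coupler pose = R=[0.9687 -0.2481 0.0000; 0.2481 0.9687 0.0000; 0.0000 0.0000 1.0000], t=(-0.5968, 0.8517, 0.0000)
after S1 (invert_se3): R=[0.9687 0.2481 0.0000; -0.2481 0.9687 0.0000; 0.0000 0.0000 1.0000], t=(0.3669, -0.9731, 0.0000)
after S2 (essential): [0.3852 -0.4025 0.1794; 0.4174 -0.0455 0.1887; -0.3050 -0.5795 -0.1290]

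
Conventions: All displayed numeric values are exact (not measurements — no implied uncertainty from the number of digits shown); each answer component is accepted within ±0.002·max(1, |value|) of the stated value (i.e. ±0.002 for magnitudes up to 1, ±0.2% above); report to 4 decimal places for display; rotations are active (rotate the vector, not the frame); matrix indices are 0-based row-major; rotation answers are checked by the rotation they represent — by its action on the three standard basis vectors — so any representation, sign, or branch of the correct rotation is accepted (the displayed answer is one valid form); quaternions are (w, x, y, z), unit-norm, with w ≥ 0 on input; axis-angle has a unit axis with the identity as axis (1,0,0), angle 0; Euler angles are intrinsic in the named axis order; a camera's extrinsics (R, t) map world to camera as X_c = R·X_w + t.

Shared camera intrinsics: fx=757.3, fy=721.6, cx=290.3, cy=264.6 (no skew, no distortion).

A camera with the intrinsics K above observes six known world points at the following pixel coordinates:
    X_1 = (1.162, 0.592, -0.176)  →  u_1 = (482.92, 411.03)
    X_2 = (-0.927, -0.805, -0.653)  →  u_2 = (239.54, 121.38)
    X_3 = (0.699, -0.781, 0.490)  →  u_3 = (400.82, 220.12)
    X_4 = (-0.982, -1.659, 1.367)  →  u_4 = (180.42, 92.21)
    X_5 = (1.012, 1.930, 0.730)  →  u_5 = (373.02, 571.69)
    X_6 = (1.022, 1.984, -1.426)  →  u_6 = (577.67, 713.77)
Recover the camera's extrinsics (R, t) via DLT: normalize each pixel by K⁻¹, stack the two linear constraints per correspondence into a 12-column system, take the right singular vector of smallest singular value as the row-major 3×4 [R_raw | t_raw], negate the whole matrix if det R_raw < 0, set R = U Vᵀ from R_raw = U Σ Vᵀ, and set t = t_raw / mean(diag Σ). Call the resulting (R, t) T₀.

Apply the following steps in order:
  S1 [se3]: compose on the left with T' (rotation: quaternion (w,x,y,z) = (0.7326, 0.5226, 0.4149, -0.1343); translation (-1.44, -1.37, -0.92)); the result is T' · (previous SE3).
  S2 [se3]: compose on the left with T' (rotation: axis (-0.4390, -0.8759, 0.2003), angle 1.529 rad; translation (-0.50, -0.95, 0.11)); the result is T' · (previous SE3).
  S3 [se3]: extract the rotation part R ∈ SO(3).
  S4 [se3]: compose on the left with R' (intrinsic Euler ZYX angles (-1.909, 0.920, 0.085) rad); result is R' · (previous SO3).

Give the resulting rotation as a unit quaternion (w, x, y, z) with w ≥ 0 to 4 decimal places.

rotation (quat) = (0.6538, 0.2477, -0.1388, -0.7013)

source (pnp_recover): camera pose = R=[0.9254 -0.1580 -0.3446; 0.2028 0.9743 0.0980; 0.3203 -0.1606 0.9336], t=(0.2300, 0.2200, 4.8900)
after S1 (compose_se3): R=[0.8510 0.4413 0.2847; 0.0230 0.5104 -0.8596; -0.5247 0.7381 0.4242], t=(1.1275, -5.5129, -0.4128)
after S2 (compose_se3): R=[0.6999 -0.5223 -0.4872; 0.3598 0.8471 -0.3912; 0.6170 0.0985 0.7808], t=(-0.7767, -4.7035, 4.3134)
after S3 (rot_of_se3): [0.6999 -0.5223 -0.4872; 0.3598 0.8471 -0.3912; 0.6170 0.0985 0.7808]
after S4 (compose_so3): [-0.0223 0.8484 -0.5289; -0.9859 -0.1064 -0.1292; -0.1659 0.5186 0.8388]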